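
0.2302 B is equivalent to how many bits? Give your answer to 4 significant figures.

1.842 bit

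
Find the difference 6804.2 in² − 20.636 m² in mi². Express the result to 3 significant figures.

-6.27e-6 mi²

6804.2 in² = 1.69491e-6 mi² and 20.636 m² = 7.96760e-6 mi².
1.69491e-6 − 7.96760e-6 ≈ -6.27e-6 mi².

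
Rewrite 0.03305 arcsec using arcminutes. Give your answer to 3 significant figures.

0.000551 arcmin

1 arcsec = 0.0166667 arcmin.
So 0.03305 × 0.0166667 ≈ 0.000551 arcmin.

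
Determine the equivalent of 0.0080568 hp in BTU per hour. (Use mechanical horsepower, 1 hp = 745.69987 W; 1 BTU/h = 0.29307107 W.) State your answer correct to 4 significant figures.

20.50 BTU per hour

1 horsepower = 2544.43 BTU/h.
0.0080568 × 2544.43 ≈ 20.50 BTU/h.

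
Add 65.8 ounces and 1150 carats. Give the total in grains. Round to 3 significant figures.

65.8 oz = 28787.5 gr and 1150 ct = 3549.44 gr.
28787.5 + 3549.44 ≈ 32300 gr.

32300 grains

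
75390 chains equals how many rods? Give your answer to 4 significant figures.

301600 rods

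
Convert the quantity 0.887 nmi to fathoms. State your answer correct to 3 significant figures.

898 fathom

1 nmi = 1012.69 fathom.
Then 0.887 × 1012.69 ≈ 898 fathom.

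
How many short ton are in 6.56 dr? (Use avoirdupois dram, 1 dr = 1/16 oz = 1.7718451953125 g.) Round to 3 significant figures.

1.28 × 10^-5 short ton

1 dram = 1.953125 × 10^-6 short tons.
So 6.56 × 1.953125 × 10^-6 ≈ 1.28 × 10^-5 short ton.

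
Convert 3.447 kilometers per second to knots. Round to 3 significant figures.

6700 knots

1 kilometer per second = 1943.84 kn.
Then 3.447 × 1943.84 ≈ 6700 kn.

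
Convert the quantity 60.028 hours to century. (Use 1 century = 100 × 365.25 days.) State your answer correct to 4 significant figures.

6.848e-5 centuries

1 h = 1.14077e-6 century.
Thus 60.028 × 1.14077e-6 ≈ 6.848e-5 century.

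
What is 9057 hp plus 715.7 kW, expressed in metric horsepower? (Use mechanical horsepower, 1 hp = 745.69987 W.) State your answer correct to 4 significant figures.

9057 hp = 9182.62 PS and 715.7 kW = 973.081 PS.
9182.62 + 973.081 ≈ 10160 PS.

10160 PS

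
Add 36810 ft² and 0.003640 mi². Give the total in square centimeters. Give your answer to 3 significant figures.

1.28e+8 cm²

36810 ft² = 3.41976e+7 cm² and 0.003640 mi² = 9.42756e+7 cm².
3.41976e+7 + 9.42756e+7 ≈ 1.28e+8 cm².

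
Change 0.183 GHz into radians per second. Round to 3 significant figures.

1 GHz = 6.28319 × 10^9 rad/s.
0.183 × 6.28319 × 10^9 ≈ 1.15 × 10^9 rad/s.

1.15 × 10^9 rad/s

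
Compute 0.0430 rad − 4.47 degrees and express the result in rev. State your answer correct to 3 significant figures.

0.0430 rad = 0.00684366 rev and 4.47 ° = 0.0124167 rev.
0.00684366 − 0.0124167 ≈ -0.00557 rev.

-0.00557 rev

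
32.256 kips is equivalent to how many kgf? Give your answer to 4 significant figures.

1 kip = 453.592 kilograms-force.
Then 32.256 × 453.592 ≈ 14630 kgf.

14630 kgf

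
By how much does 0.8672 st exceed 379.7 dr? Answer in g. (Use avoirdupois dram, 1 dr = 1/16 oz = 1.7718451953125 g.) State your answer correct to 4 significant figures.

4834 g

0.8672 st = 5506.97 g and 379.7 dr = 672.770 g.
5506.97 − 672.770 ≈ 4834 g.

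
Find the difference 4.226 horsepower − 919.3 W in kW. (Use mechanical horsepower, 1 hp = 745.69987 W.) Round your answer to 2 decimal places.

4.226 hp = 3.15133 kW and 919.3 W = 0.919300 kW.
3.15133 − 0.919300 ≈ 2.23 kW.

2.23 kW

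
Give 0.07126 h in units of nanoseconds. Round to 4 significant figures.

1 hour = 3.60000e+12 nanoseconds.
So 0.07126 × 3.60000e+12 ≈ 2.565e+11 ns.

2.565e+11 nanoseconds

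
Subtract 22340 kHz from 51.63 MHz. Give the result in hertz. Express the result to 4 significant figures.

2.929e+7 Hz

51.63 MHz = 5.16300e+7 Hz and 22340 kHz = 2.23400e+7 Hz.
5.16300e+7 − 2.23400e+7 ≈ 2.929e+7 Hz.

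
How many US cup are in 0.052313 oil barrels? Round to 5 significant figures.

1 oil barrel = 672.000 US cup.
Then 0.052313 × 672.000 ≈ 35.154 US cup.

35.154 US cup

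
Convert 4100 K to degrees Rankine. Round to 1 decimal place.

7380.0 °R

°R = K × 9/5.
Applying the formula gives 7380.0 °R.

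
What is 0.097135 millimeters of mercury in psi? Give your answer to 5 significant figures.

1 millimeter of mercury = 0.0193368 psi.
So 0.097135 × 0.0193368 ≈ 0.0018783 psi.

0.0018783 psi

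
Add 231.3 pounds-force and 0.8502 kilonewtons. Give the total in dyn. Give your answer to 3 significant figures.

1.88e+8 dyn

231.3 lbf = 1.02887e+8 dyn and 0.8502 kN = 8.50200e+7 dyn.
1.02887e+8 + 8.50200e+7 ≈ 1.88e+8 dyn.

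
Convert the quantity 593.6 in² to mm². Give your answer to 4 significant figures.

1 in² = 645.160 square millimeters.
Then 593.6 × 645.160 ≈ 383000 mm².

383000 square millimeters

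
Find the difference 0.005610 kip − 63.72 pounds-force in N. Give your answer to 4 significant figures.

-258.5 newtons

0.005610 kip = 24.9545 N and 63.72 lbf = 283.441 N.
24.9545 − 283.441 ≈ -258.5 N.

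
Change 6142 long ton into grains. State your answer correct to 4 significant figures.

9.631e+10 gr

1 long ton = 1.56800e+7 gr.
6142 × 1.56800e+7 ≈ 9.631e+10 gr.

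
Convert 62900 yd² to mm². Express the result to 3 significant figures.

5.26e+10 square millimeters

1 yd² = 836127 mm².
So 62900 × 836127 ≈ 5.26e+10 mm².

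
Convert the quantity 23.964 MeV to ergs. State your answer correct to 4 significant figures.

3.839 × 10^-5 ergs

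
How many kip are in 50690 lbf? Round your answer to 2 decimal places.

1 lbf = 0.00100000 kip.
Then 50690 × 0.00100000 ≈ 50.69 kip.

50.69 kips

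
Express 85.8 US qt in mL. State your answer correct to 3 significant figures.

81200 mL

1 US qt = 946.353 mL.
So 85.8 × 946.353 ≈ 81200 mL.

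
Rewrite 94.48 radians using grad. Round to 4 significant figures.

1 radian = 63.6620 grad.
Thus 94.48 × 63.6620 ≈ 6015 grad.

6015 grad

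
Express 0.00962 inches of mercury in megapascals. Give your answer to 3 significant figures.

3.26 × 10^-5 megapascals

1 inHg = 0.00338639 MPa.
Thus 0.00962 × 0.00338639 ≈ 3.26 × 10^-5 MPa.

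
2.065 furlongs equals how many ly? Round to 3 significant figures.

1 furlong = 2.12635e-14 light-years.
Thus 2.065 × 2.12635e-14 ≈ 4.39e-14 ly.

4.39e-14 light-years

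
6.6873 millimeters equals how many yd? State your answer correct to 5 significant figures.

1 millimeter = 0.00109361 yd.
Thus 6.6873 × 0.00109361 ≈ 0.0073133 yd.

0.0073133 yd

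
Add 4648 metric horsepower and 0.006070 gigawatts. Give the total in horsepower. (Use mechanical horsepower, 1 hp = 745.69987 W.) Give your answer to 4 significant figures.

12720 horsepower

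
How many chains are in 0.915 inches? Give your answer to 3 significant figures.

0.00116 chains

1 in = 0.00126263 chains.
So 0.915 × 0.00126263 ≈ 0.00116 chain.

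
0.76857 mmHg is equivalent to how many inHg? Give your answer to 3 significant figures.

0.0303 inHg

1 millimeter of mercury = 0.0393701 inHg.
So 0.76857 × 0.0393701 ≈ 0.0303 inHg.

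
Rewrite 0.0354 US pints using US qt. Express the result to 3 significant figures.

1 US pint = 0.500000 US qt.
0.0354 × 0.500000 ≈ 0.0177 US qt.

0.0177 US qt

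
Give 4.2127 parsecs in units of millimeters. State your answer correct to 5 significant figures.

1 parsec = 3.08568 × 10^19 mm.
4.2127 × 3.08568 × 10^19 ≈ 1.2999 × 10^20 mm.

1.2999 × 10^20 millimeters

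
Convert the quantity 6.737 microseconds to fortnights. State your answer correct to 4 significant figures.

5.570 × 10^-12 fortnights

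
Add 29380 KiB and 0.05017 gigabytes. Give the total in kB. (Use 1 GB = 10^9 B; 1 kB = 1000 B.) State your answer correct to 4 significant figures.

80260 kB

29380 KiB = 30085.1 kB and 0.05017 GB = 50170.0 kB.
30085.1 + 50170.0 ≈ 80260 kB.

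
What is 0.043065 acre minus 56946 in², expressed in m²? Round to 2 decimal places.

137.54 m²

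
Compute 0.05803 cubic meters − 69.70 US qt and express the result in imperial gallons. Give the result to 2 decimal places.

-1.74 imperial gallons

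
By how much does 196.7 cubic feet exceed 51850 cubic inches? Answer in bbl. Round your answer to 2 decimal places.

196.7 ft³ = 35.0338 bbl and 51850 in³ = 5.34426 bbl.
35.0338 − 5.34426 ≈ 29.69 bbl.

29.69 bbl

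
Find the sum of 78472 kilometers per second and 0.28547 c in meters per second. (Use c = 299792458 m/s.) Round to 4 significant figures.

78472 km/s = 7.84720 × 10^7 m/s and 0.28547 c = 8.55818 × 10^7 m/s.
7.84720 × 10^7 + 8.55818 × 10^7 ≈ 1.641 × 10^8 m/s.

1.641 × 10^8 meters per second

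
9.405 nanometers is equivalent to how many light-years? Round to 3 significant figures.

1 nanometer = 1.05700 × 10^-25 light-years.
Thus 9.405 × 1.05700 × 10^-25 ≈ 9.94 × 10^-25 ly.

9.94 × 10^-25 ly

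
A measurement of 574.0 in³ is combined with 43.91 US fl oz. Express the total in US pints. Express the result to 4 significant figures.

22.62 US pints

574.0 in³ = 19.87879 US pt and 43.91 US fl oz = 2.744375 US pt.
19.87879 + 2.744375 ≈ 22.62 US pt.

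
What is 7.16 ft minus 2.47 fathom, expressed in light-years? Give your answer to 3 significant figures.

-2.47e-16 ly

7.16 ft = 2.30676e-16 ly and 2.47 fathom = 4.77462e-16 ly.
2.30676e-16 − 4.77462e-16 ≈ -2.47e-16 ly.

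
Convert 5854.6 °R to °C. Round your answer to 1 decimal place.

°R = (°C + 273.15) × 9/5.
Applying the formula gives 2979.4 °C.

2979.4 °C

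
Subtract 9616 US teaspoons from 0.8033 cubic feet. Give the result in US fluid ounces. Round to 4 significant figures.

-833.5 US fluid ounces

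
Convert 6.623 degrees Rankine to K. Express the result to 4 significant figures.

3.679 K

°R = K × 9/5.
Applying the formula gives 3.679 K.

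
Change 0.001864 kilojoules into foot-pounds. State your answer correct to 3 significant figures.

1.37 ft·lbf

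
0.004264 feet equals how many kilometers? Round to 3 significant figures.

1 ft = 0.000304800 km.
So 0.004264 × 0.000304800 ≈ 1.30e-6 km.

1.30e-6 kilometers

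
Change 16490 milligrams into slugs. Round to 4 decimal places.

1 mg = 6.85218e-8 slug.
So 16490 × 6.85218e-8 ≈ 0.0011 slug.

0.0011 slugs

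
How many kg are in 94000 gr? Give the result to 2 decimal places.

6.09 kg

1 grain = 6.47989e-5 kg.
94000 × 6.47989e-5 ≈ 6.09 kg.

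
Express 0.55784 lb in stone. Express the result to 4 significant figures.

0.03985 st

1 pound = 0.0714286 st.
Thus 0.55784 × 0.0714286 ≈ 0.03985 st.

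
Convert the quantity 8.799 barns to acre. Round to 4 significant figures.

1 barn = 2.47105e-32 acre.
So 8.799 × 2.47105e-32 ≈ 2.174e-31 acre.

2.174e-31 acre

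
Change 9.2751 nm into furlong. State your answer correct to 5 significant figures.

1 nm = 4.97097e-12 furlong.
So 9.2751 × 4.97097e-12 ≈ 4.6106e-11 furlong.

4.6106e-11 furlong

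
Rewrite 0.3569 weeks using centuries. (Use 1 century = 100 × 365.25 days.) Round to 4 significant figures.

6.840e-5 century

1 wk = 0.000191650 centuries.
Then 0.3569 × 0.000191650 ≈ 6.840e-5 century.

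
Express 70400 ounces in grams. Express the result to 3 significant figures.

2.00e+6 grams

1 ounce = 28.3495 g.
So 70400 × 28.3495 ≈ 2.00e+6 g.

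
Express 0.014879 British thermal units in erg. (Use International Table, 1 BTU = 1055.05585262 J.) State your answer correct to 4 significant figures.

1.570 × 10^8 ergs

1 British thermal unit = 1.05506 × 10^10 erg.
Then 0.014879 × 1.05506 × 10^10 ≈ 1.570 × 10^8 erg.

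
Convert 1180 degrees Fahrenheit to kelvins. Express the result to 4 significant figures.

K = (°F + 459.67) × 5/9.
Applying the formula gives 910.9 K.

910.9 K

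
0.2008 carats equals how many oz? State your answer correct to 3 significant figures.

1 ct = 0.00705479 oz.
So 0.2008 × 0.00705479 ≈ 0.00142 oz.

0.00142 ounces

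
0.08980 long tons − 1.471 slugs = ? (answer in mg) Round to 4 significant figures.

6.977e+7 mg

0.08980 long ton = 9.12410e+7 mg and 1.471 slug = 2.14676e+7 mg.
9.12410e+7 − 2.14676e+7 ≈ 6.977e+7 mg.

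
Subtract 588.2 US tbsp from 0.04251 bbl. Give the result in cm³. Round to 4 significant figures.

0.04251 bbl = 6758.55 cm³ and 588.2 US tbsp = 8697.58 cm³.
6758.55 − 8697.58 ≈ -1939 cm³.

-1939 cm³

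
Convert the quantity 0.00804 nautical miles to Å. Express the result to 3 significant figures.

1.49 × 10^11 angstroms

1 nmi = 1.85200 × 10^13 angstroms.
Thus 0.00804 × 1.85200 × 10^13 ≈ 1.49 × 10^11 Å.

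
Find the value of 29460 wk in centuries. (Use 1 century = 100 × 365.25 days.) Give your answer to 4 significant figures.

1 wk = 0.000191650 century.
29460 × 0.000191650 ≈ 5.646 century.

5.646 century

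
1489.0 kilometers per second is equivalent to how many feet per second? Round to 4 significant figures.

4.885e+6 feet per second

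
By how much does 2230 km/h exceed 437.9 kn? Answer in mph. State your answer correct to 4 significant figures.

881.7 mph

2230 km/h = 1385.66 mph and 437.9 kn = 503.926 mph.
1385.66 − 503.926 ≈ 881.7 mph.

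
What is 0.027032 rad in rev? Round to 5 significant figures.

1 rad = 0.159155 revolutions.
So 0.027032 × 0.159155 ≈ 0.0043023 rev.

0.0043023 rev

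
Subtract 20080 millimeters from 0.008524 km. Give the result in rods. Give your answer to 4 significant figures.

0.008524 km = 1.69490 rod and 20080 mm = 3.99268 rod.
1.69490 − 3.99268 ≈ -2.298 rod.

-2.298 rods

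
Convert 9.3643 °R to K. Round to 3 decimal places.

5.202 K

°R = K × 9/5.
Applying the formula gives 5.202 K.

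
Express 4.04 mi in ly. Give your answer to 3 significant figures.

6.87e-13 ly

1 mile = 1.70108e-13 light-years.
Then 4.04 × 1.70108e-13 ≈ 6.87e-13 ly.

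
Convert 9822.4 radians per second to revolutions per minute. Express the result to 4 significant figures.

93800 rpm

1 radian per second = 9.54930 revolutions per minute.
9822.4 × 9.54930 ≈ 93800 rpm.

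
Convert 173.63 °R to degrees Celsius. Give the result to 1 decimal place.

-176.7 degrees Celsius

°R = (°C + 273.15) × 9/5.
Applying the formula gives -176.7 °C.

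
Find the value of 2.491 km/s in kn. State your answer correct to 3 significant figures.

4840 kn

1 km/s = 1943.84 kn.
So 2.491 × 1943.84 ≈ 4840 kn.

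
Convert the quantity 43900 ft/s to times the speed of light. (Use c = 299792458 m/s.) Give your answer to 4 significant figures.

4.463e-5 c

1 foot per second = 1.01670e-9 times the speed of light.
Thus 43900 × 1.01670e-9 ≈ 4.463e-5 c.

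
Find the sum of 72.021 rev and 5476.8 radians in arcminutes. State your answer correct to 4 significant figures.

72.021 rev = 1.55565 × 10^6 arcmin and 5476.8 rad = 1.88279 × 10^7 arcmin.
1.55565 × 10^6 + 1.88279 × 10^7 ≈ 2.038 × 10^7 arcmin.

2.038 × 10^7 arcmin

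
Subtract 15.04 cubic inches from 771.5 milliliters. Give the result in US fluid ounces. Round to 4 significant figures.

17.75 US fluid ounces

771.5 mL = 26.0875 US fl oz and 15.04 in³ = 8.33385 US fl oz.
26.0875 − 8.33385 ≈ 17.75 US fl oz.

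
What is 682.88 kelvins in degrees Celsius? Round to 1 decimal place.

409.7 °C

K = °C + 273.15.
Applying the formula gives 409.7 °C.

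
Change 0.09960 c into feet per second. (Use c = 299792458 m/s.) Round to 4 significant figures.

9.796e+7 feet per second

1 c = 9.83571e+8 ft/s.
Thus 0.09960 × 9.83571e+8 ≈ 9.796e+7 ft/s.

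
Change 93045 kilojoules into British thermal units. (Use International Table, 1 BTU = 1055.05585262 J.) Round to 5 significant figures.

1 kJ = 0.947817 BTU.
93045 × 0.947817 ≈ 88190 BTU.

88190 British thermal units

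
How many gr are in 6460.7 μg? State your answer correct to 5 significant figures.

1 μg = 1.54324 × 10^-5 grains.
Then 6460.7 × 1.54324 × 10^-5 ≈ 0.099704 gr.

0.099704 grains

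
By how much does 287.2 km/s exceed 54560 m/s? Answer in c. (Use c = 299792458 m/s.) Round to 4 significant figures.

287.2 km/s = 0.000957996 c and 54560 m/s = 0.000181993 c.
0.000957996 − 0.000181993 ≈ 0.0007760 c.

0.0007760 c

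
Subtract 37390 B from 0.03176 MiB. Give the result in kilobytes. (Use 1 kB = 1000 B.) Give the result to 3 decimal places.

-4.087 kilobytes

0.03176 MiB = 33.3028 kB and 37390 B = 37.3900 kB.
33.3028 − 37.3900 ≈ -4.087 kB.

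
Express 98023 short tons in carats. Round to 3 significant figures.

1 short ton = 4.53592e+6 ct.
So 98023 × 4.53592e+6 ≈ 4.45e+11 ct.

4.45e+11 ct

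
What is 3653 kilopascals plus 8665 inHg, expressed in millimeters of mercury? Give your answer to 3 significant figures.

247000 millimeters of mercury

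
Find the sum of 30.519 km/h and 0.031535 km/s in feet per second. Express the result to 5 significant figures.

30.519 km/h = 27.8133 ft/s and 0.031535 km/s = 103.461 ft/s.
27.8133 + 103.461 ≈ 131.27 ft/s.

131.27 feet per second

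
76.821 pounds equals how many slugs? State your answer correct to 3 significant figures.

2.39 slugs

1 pound = 0.0310810 slugs.
Then 76.821 × 0.0310810 ≈ 2.39 slug.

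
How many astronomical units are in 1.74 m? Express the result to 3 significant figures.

1 meter = 6.68459e-12 au.
So 1.74 × 6.68459e-12 ≈ 1.16e-11 au.

1.16e-11 au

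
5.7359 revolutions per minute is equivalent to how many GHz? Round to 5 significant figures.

1 revolution per minute = 1.666667e-11 gigahertz.
5.7359 × 1.666667e-11 ≈ 9.5598e-11 GHz.

9.5598e-11 GHz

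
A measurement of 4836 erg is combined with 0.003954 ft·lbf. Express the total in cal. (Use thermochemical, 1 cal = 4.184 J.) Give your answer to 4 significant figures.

0.001397 cal

4836 erg = 0.000115583 cal and 0.003954 ft·lbf = 0.00128129 cal.
0.000115583 + 0.00128129 ≈ 0.001397 cal.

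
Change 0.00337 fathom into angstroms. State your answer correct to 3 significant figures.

1 fathom = 1.82880 × 10^10 Å.
0.00337 × 1.82880 × 10^10 ≈ 6.16 × 10^7 Å.

6.16 × 10^7 Å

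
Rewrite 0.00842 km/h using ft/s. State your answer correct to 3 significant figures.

0.00767 ft/s

1 km/h = 0.911344 ft/s.
Then 0.00842 × 0.911344 ≈ 0.00767 ft/s.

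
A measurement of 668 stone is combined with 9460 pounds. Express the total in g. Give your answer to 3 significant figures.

668 st = 4.24200e+6 g and 9460 lb = 4.29098e+6 g.
4.24200e+6 + 4.29098e+6 ≈ 8.53e+6 g.

8.53e+6 grams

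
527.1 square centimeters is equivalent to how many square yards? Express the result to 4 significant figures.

0.06304 yd²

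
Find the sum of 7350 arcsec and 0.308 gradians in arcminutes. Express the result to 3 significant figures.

7350 arcsec = 122.500 arcmin and 0.308 grad = 16.6320 arcmin.
122.500 + 16.6320 ≈ 139 arcmin.

139 arcmin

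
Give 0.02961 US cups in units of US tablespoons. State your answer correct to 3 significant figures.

1 US cup = 16.0000 US tbsp.
Then 0.02961 × 16.0000 ≈ 0.474 US tbsp.

0.474 US tablespoons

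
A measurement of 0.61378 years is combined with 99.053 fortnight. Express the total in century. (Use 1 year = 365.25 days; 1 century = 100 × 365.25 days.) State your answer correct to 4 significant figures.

0.04410 century

0.61378 yr = 0.00613780 century and 99.053 fortnight = 0.0379669 century.
0.00613780 + 0.0379669 ≈ 0.04410 century.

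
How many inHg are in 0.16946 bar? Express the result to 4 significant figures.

1 bar = 29.5300 inHg.
0.16946 × 29.5300 ≈ 5.004 inHg.

5.004 inches of mercury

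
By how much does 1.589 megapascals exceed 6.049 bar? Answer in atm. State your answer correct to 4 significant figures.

9.712 atm

1.589 MPa = 15.6822 atm and 6.049 bar = 5.96990 atm.
15.6822 − 5.96990 ≈ 9.712 atm.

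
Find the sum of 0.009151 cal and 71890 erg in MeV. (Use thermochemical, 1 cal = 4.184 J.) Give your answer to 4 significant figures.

0.009151 cal = 2.38974e+11 MeV and 71890 erg = 4.48702e+10 MeV.
2.38974e+11 + 4.48702e+10 ≈ 2.838e+11 MeV.

2.838e+11 MeV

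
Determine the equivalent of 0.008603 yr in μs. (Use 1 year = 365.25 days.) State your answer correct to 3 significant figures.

1 year = 3.15576 × 10^13 microseconds.
Thus 0.008603 × 3.15576 × 10^13 ≈ 2.71 × 10^11 μs.

2.71 × 10^11 μs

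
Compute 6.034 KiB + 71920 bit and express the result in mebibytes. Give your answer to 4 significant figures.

6.034 KiB = 0.00589258 MiB and 71920 bit = 0.00857353 MiB.
0.00589258 + 0.00857353 ≈ 0.01447 MiB.

0.01447 MiB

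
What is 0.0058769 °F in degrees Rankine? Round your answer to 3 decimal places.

459.676 °R

°R = °F + 459.67.
Applying the formula gives 459.676 °R.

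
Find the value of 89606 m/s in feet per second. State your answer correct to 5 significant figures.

293980 ft/s

1 meter per second = 3.28084 feet per second.
So 89606 × 3.28084 ≈ 293980 ft/s.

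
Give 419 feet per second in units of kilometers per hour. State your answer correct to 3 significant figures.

460 kilometers per hour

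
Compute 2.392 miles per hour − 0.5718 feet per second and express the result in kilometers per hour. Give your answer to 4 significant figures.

3.222 kilometers per hour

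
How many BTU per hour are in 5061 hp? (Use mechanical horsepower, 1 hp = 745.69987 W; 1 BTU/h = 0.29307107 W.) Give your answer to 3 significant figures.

1.29 × 10^7 BTU per hour

1 horsepower = 2544.43 BTU per hour.
5061 × 2544.43 ≈ 1.29 × 10^7 BTU/h.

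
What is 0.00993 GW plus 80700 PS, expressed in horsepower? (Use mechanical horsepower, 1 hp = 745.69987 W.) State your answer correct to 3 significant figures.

0.00993 GW = 13316.3 hp and 80700 PS = 79596.0 hp.
13316.3 + 79596.0 ≈ 92900 hp.

92900 hp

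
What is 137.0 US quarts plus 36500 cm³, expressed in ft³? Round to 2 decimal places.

137.0 US qt = 4.57856 ft³ and 36500 cm³ = 1.28899 ft³.
4.57856 + 1.28899 ≈ 5.87 ft³.

5.87 ft³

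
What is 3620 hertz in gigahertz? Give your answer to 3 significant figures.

1 hertz = 1.00000 × 10^-9 gigahertz.
So 3620 × 1.00000 × 10^-9 ≈ 3.62 × 10^-6 GHz.

3.62 × 10^-6 gigahertz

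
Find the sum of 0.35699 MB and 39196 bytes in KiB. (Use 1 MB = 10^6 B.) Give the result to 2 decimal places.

0.35699 MB = 348.623 KiB and 39196 B = 38.2773 KiB.
348.623 + 38.2773 ≈ 386.90 KiB.

386.90 KiB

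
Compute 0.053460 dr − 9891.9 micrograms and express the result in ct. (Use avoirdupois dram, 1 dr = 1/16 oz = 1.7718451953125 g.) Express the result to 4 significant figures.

0.4242 ct

0.053460 dr = 0.473614 ct and 9891.9 μg = 0.0494595 ct.
0.473614 − 0.0494595 ≈ 0.4242 ct.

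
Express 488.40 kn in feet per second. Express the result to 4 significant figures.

1 knot = 1.68781 ft/s.
Then 488.40 × 1.68781 ≈ 824.3 ft/s.

824.3 feet per second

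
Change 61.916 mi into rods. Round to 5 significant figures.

1 mile = 320.000 rods.
So 61.916 × 320.000 ≈ 19813 rod.

19813 rod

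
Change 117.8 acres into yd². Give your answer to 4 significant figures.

1 acre = 4840.00 square yards.
Then 117.8 × 4840.00 ≈ 570200 yd².

570200 square yards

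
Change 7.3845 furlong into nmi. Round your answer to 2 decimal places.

0.80 nautical miles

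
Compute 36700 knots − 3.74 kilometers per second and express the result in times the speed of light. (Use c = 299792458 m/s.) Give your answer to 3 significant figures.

5.05 × 10^-5 times the speed of light

36700 kn = 6.29773 × 10^-5 c and 3.74 km/s = 1.24753 × 10^-5 c.
6.29773 × 10^-5 − 1.24753 × 10^-5 ≈ 5.05 × 10^-5 c.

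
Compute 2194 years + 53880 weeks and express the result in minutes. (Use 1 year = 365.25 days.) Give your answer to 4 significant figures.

2194 yr = 1.15396 × 10^9 min and 53880 wk = 5.43110 × 10^8 min.
1.15396 × 10^9 + 5.43110 × 10^8 ≈ 1.697 × 10^9 min.

1.697 × 10^9 min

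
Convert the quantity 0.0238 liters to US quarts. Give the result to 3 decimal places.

1 L = 1.05669 US qt.
Then 0.0238 × 1.05669 ≈ 0.025 US qt.

0.025 US quarts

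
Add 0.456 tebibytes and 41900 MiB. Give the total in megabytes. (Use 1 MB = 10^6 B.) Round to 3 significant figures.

545000 MB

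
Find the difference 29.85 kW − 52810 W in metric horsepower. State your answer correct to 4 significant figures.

-31.22 metric horsepower

29.85 kW = 40.5847 PS and 52810 W = 71.8016 PS.
40.5847 − 71.8016 ≈ -31.22 PS.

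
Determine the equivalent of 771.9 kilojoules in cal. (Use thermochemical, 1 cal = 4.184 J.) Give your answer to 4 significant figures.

1 kJ = 239.006 calories.
So 771.9 × 239.006 ≈ 184500 cal.

184500 calories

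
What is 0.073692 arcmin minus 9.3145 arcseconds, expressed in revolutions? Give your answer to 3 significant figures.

-3.78e-6 rev

0.073692 arcmin = 3.41167e-6 rev and 9.3145 arcsec = 7.18711e-6 rev.
3.41167e-6 − 7.18711e-6 ≈ -3.78e-6 rev.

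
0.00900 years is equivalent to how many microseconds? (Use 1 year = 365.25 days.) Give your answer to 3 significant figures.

1 year = 3.15576e+13 microseconds.
Thus 0.00900 × 3.15576e+13 ≈ 2.84e+11 μs.

2.84e+11 μs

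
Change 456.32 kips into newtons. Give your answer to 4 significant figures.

2.030e+6 newtons

1 kip = 4448.22 newtons.
Then 456.32 × 4448.22 ≈ 2.030e+6 N.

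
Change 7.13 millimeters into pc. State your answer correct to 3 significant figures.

2.31 × 10^-19 pc

1 mm = 3.24078 × 10^-20 pc.
So 7.13 × 3.24078 × 10^-20 ≈ 2.31 × 10^-19 pc.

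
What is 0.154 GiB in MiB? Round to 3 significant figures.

158 mebibytes

1 GiB = 1024.00 MiB.
Thus 0.154 × 1024.00 ≈ 158 MiB.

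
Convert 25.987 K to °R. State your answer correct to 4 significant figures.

46.78 °R

°R = K × 9/5.
Applying the formula gives 46.78 °R.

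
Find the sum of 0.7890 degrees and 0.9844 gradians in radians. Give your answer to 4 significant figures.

0.02923 radians

0.7890 ° = 0.0137706 rad and 0.9844 grad = 0.0154629 rad.
0.0137706 + 0.0154629 ≈ 0.02923 rad.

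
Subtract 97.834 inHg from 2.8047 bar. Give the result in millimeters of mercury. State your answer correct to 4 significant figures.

-381.3 mmHg

2.8047 bar = 2103.70 mmHg and 97.834 inHg = 2484.98 mmHg.
2103.70 − 2484.98 ≈ -381.3 mmHg.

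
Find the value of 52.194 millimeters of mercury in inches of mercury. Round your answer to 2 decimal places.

2.05 inHg

1 mmHg = 0.0393701 inHg.
So 52.194 × 0.0393701 ≈ 2.05 inHg.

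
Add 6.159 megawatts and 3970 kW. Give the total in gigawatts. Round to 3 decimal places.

0.010 GW

6.159 MW = 0.00615900 GW and 3970 kW = 0.00397000 GW.
0.00615900 + 0.00397000 ≈ 0.010 GW.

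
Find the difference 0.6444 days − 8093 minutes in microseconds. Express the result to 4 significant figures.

-4.299e+11 microseconds

0.6444 d = 5.56762e+10 μs and 8093 min = 4.85580e+11 μs.
5.56762e+10 − 4.85580e+11 ≈ -4.299e+11 μs.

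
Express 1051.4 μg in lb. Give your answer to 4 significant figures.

1 microgram = 2.20462 × 10^-9 pounds.
Thus 1051.4 × 2.20462 × 10^-9 ≈ 2.318 × 10^-6 lb.

2.318 × 10^-6 pounds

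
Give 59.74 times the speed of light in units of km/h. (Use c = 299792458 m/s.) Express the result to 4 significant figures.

6.447 × 10^10 kilometers per hour

1 c = 1.07925 × 10^9 kilometers per hour.
Then 59.74 × 1.07925 × 10^9 ≈ 6.447 × 10^10 km/h.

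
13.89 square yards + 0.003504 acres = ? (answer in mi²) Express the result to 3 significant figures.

9.96e-6 mi²

13.89 yd² = 4.48412e-6 mi² and 0.003504 acre = 5.47500e-6 mi².
4.48412e-6 + 5.47500e-6 ≈ 9.96e-6 mi².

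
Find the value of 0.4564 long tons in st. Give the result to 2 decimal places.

1 long ton = 160.000 st.
Then 0.4564 × 160.000 ≈ 73.02 st.

73.02 st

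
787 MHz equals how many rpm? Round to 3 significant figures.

1 megahertz = 6.00000 × 10^7 rpm.
Then 787 × 6.00000 × 10^7 ≈ 4.72 × 10^10 rpm.

4.72 × 10^10 rpm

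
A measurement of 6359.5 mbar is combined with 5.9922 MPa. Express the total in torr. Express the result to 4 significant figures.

49720 torr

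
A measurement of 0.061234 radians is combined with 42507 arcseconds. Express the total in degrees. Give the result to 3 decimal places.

0.061234 rad = 3.50845 ° and 42507 arcsec = 11.8075 °.
3.50845 + 11.8075 ≈ 15.316 °.

15.316 degrees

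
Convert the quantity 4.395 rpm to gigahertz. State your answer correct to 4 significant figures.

7.325 × 10^-11 GHz

1 rpm = 1.66667 × 10^-11 gigahertz.
So 4.395 × 1.66667 × 10^-11 ≈ 7.325 × 10^-11 GHz.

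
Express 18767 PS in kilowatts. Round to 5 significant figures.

1 metric horsepower = 0.735499 kW.
So 18767 × 0.735499 ≈ 13803 kW.

13803 kW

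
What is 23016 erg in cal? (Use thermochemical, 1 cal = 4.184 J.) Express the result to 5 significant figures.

0.00055010 cal

1 erg = 2.39006e-8 cal.
Then 23016 × 2.39006e-8 ≈ 0.00055010 cal.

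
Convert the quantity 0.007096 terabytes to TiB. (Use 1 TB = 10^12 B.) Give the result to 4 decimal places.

0.0065 TiB

1 terabyte = 0.909495 TiB.
Then 0.007096 × 0.909495 ≈ 0.0065 TiB.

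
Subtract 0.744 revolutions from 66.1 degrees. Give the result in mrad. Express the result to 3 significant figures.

66.1 ° = 1153.66 mrad and 0.744 rev = 4674.69 mrad.
1153.66 − 4674.69 ≈ -3520 mrad.

-3520 mrad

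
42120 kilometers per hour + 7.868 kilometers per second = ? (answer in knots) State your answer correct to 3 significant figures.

42120 km/h = 22743.0 kn and 7.868 km/s = 15294.2 kn.
22743.0 + 15294.2 ≈ 38000 kn.

38000 knots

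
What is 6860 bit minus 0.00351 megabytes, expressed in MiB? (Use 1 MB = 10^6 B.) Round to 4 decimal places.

-0.0025 mebibytes

6860 bit = 0.000817776 MiB and 0.00351 MB = 0.00334740 MiB.
0.000817776 − 0.00334740 ≈ -0.0025 MiB.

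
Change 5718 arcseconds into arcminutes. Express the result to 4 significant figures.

1 arcsecond = 0.0166667 arcmin.
Then 5718 × 0.0166667 ≈ 95.30 arcmin.

95.30 arcminutes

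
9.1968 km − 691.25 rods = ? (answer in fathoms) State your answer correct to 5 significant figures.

3127.9 fathoms

9.1968 km = 5028.87 fathom and 691.25 rod = 1900.94 fathom.
5028.87 − 1900.94 ≈ 3127.9 fathom.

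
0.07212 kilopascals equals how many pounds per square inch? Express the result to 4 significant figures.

0.01046 psi

1 kPa = 0.145038 psi.
0.07212 × 0.145038 ≈ 0.01046 psi.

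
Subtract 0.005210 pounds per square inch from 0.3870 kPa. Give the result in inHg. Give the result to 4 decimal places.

0.1037 inches of mercury

0.3870 kPa = 0.114281 inHg and 0.005210 psi = 0.0106077 inHg.
0.114281 − 0.0106077 ≈ 0.1037 inHg.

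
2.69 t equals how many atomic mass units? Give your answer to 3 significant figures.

1.62e+30 u

1 metric ton = 6.02214e+29 u.
2.69 × 6.02214e+29 ≈ 1.62e+30 u.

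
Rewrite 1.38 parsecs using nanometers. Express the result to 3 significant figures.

1 parsec = 3.08568e+25 nm.
1.38 × 3.08568e+25 ≈ 4.26e+25 nm.

4.26e+25 nanometers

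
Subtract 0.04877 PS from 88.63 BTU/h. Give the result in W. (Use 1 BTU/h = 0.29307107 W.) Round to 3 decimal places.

88.63 BTU/h = 25.9749 W and 0.04877 PS = 35.8703 W.
25.9749 − 35.8703 ≈ -9.895 W.

-9.895 W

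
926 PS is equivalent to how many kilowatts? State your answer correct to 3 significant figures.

681 kilowatts

1 PS = 0.735499 kilowatts.
So 926 × 0.735499 ≈ 681 kW.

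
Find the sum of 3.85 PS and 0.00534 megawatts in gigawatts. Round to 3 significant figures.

8.17e-6 GW

3.85 PS = 2.83167e-6 GW and 0.00534 MW = 5.34000e-6 GW.
2.83167e-6 + 5.34000e-6 ≈ 8.17e-6 GW.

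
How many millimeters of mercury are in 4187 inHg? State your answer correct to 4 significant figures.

106300 millimeters of mercury

1 inch of mercury = 25.4000 millimeters of mercury.
4187 × 25.4000 ≈ 106300 mmHg.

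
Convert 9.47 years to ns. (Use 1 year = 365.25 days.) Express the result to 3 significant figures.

2.99 × 10^17 nanoseconds

1 yr = 3.15576 × 10^16 ns.
Thus 9.47 × 3.15576 × 10^16 ≈ 2.99 × 10^17 ns.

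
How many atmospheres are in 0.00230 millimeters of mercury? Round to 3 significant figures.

3.03e-6 atm

1 millimeter of mercury = 0.00131579 atm.
Thus 0.00230 × 0.00131579 ≈ 3.03e-6 atm.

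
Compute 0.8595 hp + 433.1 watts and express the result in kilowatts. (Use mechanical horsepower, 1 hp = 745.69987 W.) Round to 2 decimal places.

1.07 kW

0.8595 hp = 0.640929 kW and 433.1 W = 0.433100 kW.
0.640929 + 0.433100 ≈ 1.07 kW.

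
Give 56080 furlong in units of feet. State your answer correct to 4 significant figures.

3.701e+7 feet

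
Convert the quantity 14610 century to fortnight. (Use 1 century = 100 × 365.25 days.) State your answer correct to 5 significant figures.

3.8116e+7 fortnight

1 century = 2608.93 fortnight.
Thus 14610 × 2608.93 ≈ 3.8116e+7 fortnight.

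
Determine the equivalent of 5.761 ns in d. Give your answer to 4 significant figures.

6.668e-14 d

1 ns = 1.15741e-14 d.
5.761 × 1.15741e-14 ≈ 6.668e-14 d.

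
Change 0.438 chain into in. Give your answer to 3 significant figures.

1 chain = 792.000 inches.
Thus 0.438 × 792.000 ≈ 347 in.

347 inches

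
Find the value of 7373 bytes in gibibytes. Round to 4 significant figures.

6.867 × 10^-6 GiB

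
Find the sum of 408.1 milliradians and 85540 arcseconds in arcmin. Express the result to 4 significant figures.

2829 arcmin

408.1 mrad = 1402.94 arcmin and 85540 arcsec = 1425.67 arcmin.
1402.94 + 1425.67 ≈ 2829 arcmin.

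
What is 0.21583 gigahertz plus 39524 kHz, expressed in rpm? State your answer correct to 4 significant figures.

1.532e+10 rpm

0.21583 GHz = 1.29498e+10 rpm and 39524 kHz = 2.37144e+9 rpm.
1.29498e+10 + 2.37144e+9 ≈ 1.532e+10 rpm.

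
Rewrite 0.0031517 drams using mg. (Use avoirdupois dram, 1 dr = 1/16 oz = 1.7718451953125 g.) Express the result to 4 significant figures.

5.584 mg

1 dr = 1771.85 mg.
Thus 0.0031517 × 1771.85 ≈ 5.584 mg.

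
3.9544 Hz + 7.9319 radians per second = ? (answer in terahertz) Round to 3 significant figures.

5.22 × 10^-12 THz

3.9544 Hz = 3.95440 × 10^-12 THz and 7.9319 rad/s = 1.26240 × 10^-12 THz.
3.95440 × 10^-12 + 1.26240 × 10^-12 ≈ 5.22 × 10^-12 THz.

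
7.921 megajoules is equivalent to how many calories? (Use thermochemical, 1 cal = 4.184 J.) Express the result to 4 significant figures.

1.893 × 10^6 cal

1 megajoule = 239006 cal.
Then 7.921 × 239006 ≈ 1.893 × 10^6 cal.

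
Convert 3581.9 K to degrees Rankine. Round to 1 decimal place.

6447.4 degrees Rankine

°R = K × 9/5.
Applying the formula gives 6447.4 °R.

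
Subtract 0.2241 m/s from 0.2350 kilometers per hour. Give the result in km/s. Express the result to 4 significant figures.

-0.0001588 km/s

0.2350 km/h = 6.52778e-5 km/s and 0.2241 m/s = 0.000224100 km/s.
6.52778e-5 − 0.000224100 ≈ -0.0001588 km/s.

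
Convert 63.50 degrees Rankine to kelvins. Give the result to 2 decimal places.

°R = K × 9/5.
Applying the formula gives 35.28 K.

35.28 kelvins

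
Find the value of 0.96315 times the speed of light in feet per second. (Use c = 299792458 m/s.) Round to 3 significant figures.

1 speed of light = 9.83571e+8 ft/s.
0.96315 × 9.83571e+8 ≈ 9.47e+8 ft/s.

9.47e+8 feet per second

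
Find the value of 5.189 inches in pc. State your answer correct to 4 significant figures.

4.271e-18 pc

1 in = 8.23158e-19 pc.
Thus 5.189 × 8.23158e-19 ≈ 4.271e-18 pc.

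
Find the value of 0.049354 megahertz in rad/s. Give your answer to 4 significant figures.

1 megahertz = 6.28319e+6 rad/s.
Then 0.049354 × 6.28319e+6 ≈ 310100 rad/s.

310100 radians per second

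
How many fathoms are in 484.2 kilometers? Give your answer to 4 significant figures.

1 km = 546.807 fathom.
Then 484.2 × 546.807 ≈ 264800 fathom.

264800 fathom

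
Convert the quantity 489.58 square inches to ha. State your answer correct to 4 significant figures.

3.159 × 10^-5 hectares

1 in² = 6.45160 × 10^-8 ha.
489.58 × 6.45160 × 10^-8 ≈ 3.159 × 10^-5 ha.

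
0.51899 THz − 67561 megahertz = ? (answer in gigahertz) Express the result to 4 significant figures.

451.4 GHz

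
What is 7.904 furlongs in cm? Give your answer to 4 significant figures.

159000 cm

1 furlong = 20116.8 cm.
Thus 7.904 × 20116.8 ≈ 159000 cm.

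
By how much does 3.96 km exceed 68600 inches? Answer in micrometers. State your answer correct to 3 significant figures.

3.96 km = 3.96000 × 10^9 μm and 68600 in = 1.74244 × 10^9 μm.
3.96000 × 10^9 − 1.74244 × 10^9 ≈ 2.22 × 10^9 μm.

2.22 × 10^9 μm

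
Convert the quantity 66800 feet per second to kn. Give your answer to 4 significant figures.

1 ft/s = 0.592484 kn.
Then 66800 × 0.592484 ≈ 39580 kn.

39580 knots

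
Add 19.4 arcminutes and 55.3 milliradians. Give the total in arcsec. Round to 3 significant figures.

12600 arcseconds

19.4 arcmin = 1164.00 arcsec and 55.3 mrad = 11406.4 arcsec.
1164.00 + 11406.4 ≈ 12600 arcsec.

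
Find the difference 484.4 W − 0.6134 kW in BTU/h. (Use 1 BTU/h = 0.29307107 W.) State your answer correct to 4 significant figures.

484.4 W = 1652.84 BTU/h and 0.6134 kW = 2093.01 BTU/h.
1652.84 − 2093.01 ≈ -440.2 BTU/h.

-440.2 BTU/h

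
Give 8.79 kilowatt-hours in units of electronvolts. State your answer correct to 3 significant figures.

1.98e+26 eV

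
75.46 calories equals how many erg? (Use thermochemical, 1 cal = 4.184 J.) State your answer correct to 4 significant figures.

1 cal = 4.18400 × 10^7 erg.
So 75.46 × 4.18400 × 10^7 ≈ 3.157 × 10^9 erg.

3.157 × 10^9 erg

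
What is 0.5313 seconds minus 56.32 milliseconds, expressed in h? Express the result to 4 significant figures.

0.0001319 h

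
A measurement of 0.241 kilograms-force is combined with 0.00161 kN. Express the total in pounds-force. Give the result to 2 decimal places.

0.241 kgf = 0.531314 lbf and 0.00161 kN = 0.361942 lbf.
0.531314 + 0.361942 ≈ 0.89 lbf.

0.89 lbf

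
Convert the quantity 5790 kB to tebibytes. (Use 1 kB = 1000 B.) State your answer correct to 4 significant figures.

5.266e-6 tebibytes

1 kilobyte = 9.09495e-10 tebibytes.
So 5790 × 9.09495e-10 ≈ 5.266e-6 TiB.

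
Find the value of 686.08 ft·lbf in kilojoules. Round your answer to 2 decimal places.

1 foot-pound = 0.00135582 kilojoules.
Then 686.08 × 0.00135582 ≈ 0.93 kJ.

0.93 kilojoules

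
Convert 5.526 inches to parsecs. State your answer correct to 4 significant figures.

4.549e-18 parsecs

1 inch = 8.23158e-19 pc.
5.526 × 8.23158e-19 ≈ 4.549e-18 pc.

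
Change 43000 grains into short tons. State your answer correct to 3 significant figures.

0.00307 short ton

1 grain = 7.14286e-8 short ton.
So 43000 × 7.14286e-8 ≈ 0.00307 short ton.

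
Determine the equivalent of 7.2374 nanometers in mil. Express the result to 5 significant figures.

0.00028494 mils

1 nanometer = 3.93701 × 10^-5 mil.
Thus 7.2374 × 3.93701 × 10^-5 ≈ 0.00028494 mil.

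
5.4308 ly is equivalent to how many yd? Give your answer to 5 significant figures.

1 light-year = 1.03464e+16 yards.
Thus 5.4308 × 1.03464e+16 ≈ 5.6189e+16 yd.

5.6189e+16 yards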